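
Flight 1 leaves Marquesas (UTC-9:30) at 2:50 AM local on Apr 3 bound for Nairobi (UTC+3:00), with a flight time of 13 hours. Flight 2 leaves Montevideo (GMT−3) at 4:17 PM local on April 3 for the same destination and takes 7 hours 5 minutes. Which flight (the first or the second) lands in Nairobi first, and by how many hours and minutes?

the first, by 1 hour 2 minutes

Flight 1 in UTC: 2:50 AM + 9:30 = 12:20 PM on Apr 3.
+13 hours → arrive 1:20 AM UTC on Apr 4.
Flight 2 in UTC: 4:17 PM + 3:00 = 7:17 PM on Apr 3.
+7 hours 5 minutes → arrive 2:22 AM UTC on Apr 4.
Flight 1 lands earlier by 1 hour 2 minutes.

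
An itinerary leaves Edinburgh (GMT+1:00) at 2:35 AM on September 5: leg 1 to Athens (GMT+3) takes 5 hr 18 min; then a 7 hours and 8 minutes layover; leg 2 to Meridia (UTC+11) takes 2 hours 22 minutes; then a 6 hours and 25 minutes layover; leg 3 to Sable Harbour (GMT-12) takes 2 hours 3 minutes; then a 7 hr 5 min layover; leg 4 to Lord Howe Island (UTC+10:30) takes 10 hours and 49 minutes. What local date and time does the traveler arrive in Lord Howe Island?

Convert departure to UTC: 2:35 AM − 1:00 = 1:35 AM UTC on Sep 5.
Add 5 hours 18 minutes leg 1 → 6:53 AM UTC.
Add 7 hours and 8 minutes layover in Athens → 2:01 PM UTC.
Add 2 hours and 22 minutes leg 2 → 4:23 PM UTC.
Add 6 hours and 25 minutes layover in Meridia → 10:48 PM UTC.
Add 2 hours 3 minutes leg 3 → 12:51 AM UTC (Sep 6).
Add 7 hours and 5 minutes layover in Sable Harbour → 7:56 AM UTC.
Add 10 hours 49 minutes leg 4 → 6:45 PM UTC.
Lord Howe Island is UTC+10:30, so local arrival = 6:45 PM + 10:30 = 5:15 AM on Sep 7.

5:15 AM on Sep 7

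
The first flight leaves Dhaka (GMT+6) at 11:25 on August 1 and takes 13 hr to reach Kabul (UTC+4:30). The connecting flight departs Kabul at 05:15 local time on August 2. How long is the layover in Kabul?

Convert departure to UTC: 11:25 − 6:00 = 05:25 UTC on Aug 1.
Add 13 hours flight time → 18:25 UTC.
Kabul is UTC+4:30, so local arrival = 18:25 + 4:30 = 22:55 on Aug 1.
Layover = 05:15 − 22:55 (+1 day) = 6 hours 20 minutes.

6 hours 20 minutes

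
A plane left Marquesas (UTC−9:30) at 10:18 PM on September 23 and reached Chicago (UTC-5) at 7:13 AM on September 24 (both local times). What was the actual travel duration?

4 hours 25 minutes

Chicago is 4:30 ahead of Marquesas.
Clock-face elapsed time (ignoring zones) is 8 hours 55 minutes.
Actual elapsed = 8 hours 55 minutes − 4:30 = 4 hours 25 minutes.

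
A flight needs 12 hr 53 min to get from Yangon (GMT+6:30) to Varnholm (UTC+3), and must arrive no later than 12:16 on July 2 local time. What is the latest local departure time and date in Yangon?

02:53 on July 2

Target arrival in UTC: 12:16 − 3:00 = 09:16 on Jul 2.
Subtract 12 hours and 53 minutes → departure 20:23 UTC on Jul 1.
Yangon is UTC+6:30: 20:23 + 6:30 = 02:53 on Jul 2.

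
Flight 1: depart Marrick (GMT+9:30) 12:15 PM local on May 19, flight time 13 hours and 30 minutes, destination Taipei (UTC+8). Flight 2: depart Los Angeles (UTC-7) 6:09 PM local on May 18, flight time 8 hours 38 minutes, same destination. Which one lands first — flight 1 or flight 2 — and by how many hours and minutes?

the second, by 6 hours 28 minutes

Flight 1 in UTC: 12:15 PM − 9:30 = 2:45 AM on May 19.
+13 hours 30 minutes → arrive 4:15 PM UTC on May 19.
Flight 2 in UTC: 6:09 PM + 7:00 = 1:09 AM on May 19.
+8 hours and 38 minutes → arrive 9:47 AM UTC on May 19.
Flight 2 lands earlier by 6 hours 28 minutes.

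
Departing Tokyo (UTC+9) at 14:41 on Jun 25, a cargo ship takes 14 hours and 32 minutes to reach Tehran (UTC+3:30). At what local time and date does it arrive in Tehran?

Convert departure to UTC: 14:41 − 9:00 = 05:41 UTC on Jun 25.
Add 14 hours 32 minutes travel time → 20:13 UTC.
Tehran is UTC+3:30, so local arrival = 20:13 + 3:30 = 23:43 on Jun 25.

23:43 on June 25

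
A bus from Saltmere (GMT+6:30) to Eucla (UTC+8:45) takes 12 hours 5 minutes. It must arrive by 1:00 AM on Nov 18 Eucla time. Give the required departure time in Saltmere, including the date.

Target arrival in UTC: 1:00 AM − 8:45 = 4:15 PM on Nov 17.
Subtract 12 hours 5 minutes → departure 4:10 AM UTC on Nov 17.
Saltmere is UTC+6:30: 4:10 AM + 6:30 = 10:40 AM on Nov 17.

10:40 AM on Nov 17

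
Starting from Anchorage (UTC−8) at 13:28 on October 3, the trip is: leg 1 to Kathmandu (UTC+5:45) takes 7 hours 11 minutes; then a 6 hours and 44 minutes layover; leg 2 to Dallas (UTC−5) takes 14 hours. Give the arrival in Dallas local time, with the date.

20:23 on October 4

Convert departure to UTC: 13:28 + 8:00 = 21:28 UTC on Oct 3.
Add 7 hours and 11 minutes leg 1 → 04:39 UTC (Oct 4).
Add 6 hours 44 minutes layover in Kathmandu → 11:23 UTC.
Add 14 hours leg 2 → 01:23 UTC (Oct 5).
Dallas is UTC−5:00, so local arrival = 01:23 − 5:00 = 20:23 on Oct 4.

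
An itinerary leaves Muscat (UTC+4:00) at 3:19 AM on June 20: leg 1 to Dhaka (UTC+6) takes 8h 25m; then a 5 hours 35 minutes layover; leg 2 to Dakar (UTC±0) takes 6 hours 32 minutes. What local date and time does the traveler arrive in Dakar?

7:51 PM on Jun 20

Convert departure to UTC: 3:19 AM − 4:00 = 11:19 PM UTC on Jun 19.
Add 8 hours and 25 minutes leg 1 → 7:44 AM UTC (Jun 20).
Add 5 hours and 35 minutes layover in Dhaka → 1:19 PM UTC.
Add 6 hours 32 minutes leg 2 → 7:51 PM UTC.
Dakar is UTC+0, so local arrival is the same: 7:51 PM on Jun 20.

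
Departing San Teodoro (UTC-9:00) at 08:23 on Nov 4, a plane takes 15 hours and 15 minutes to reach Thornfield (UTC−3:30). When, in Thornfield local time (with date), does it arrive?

Convert departure to UTC: 08:23 + 9:00 = 17:23 UTC on Nov 4.
Add 15 hours and 15 minutes travel time → 08:38 UTC (Nov 5).
Thornfield is UTC−3:30, so local arrival = 08:38 − 3:30 = 05:08 on Nov 5.

05:08 on Nov 5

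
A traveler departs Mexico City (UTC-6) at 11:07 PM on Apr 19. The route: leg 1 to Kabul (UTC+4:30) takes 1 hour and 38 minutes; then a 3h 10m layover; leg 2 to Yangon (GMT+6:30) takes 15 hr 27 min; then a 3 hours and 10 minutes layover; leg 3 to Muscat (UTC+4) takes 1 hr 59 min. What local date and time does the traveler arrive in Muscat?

Convert departure to UTC: 11:07 PM + 6:00 = 5:07 AM UTC on Apr 20.
Add 1 hour 38 minutes leg 1 → 6:45 AM UTC.
Add 3 hours and 10 minutes layover in Kabul → 9:55 AM UTC.
Add 15 hours 27 minutes leg 2 → 1:22 AM UTC (Apr 21).
Add 3 hours and 10 minutes layover in Yangon → 4:32 AM UTC.
Add 1 hour and 59 minutes leg 3 → 6:31 AM UTC.
Muscat is UTC+4:00, so local arrival = 6:31 AM + 4:00 = 10:31 AM on Apr 21.

10:31 AM on Apr 21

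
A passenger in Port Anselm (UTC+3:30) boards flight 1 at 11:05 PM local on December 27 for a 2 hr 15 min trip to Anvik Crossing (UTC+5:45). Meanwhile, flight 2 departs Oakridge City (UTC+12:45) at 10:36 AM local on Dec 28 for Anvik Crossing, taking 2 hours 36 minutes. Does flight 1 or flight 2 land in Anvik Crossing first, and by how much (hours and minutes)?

the first, by 2 hours 37 minutes

Flight 1 in UTC: 11:05 PM − 3:30 = 7:35 PM on Dec 27.
+2 hours 15 minutes → arrive 9:50 PM UTC on Dec 27.
Flight 2 in UTC: 10:36 AM − 12:45 = 9:51 PM on Dec 27.
+2 hours and 36 minutes → arrive 12:27 AM UTC on Dec 28.
Flight 1 lands earlier by 2 hours 37 minutes.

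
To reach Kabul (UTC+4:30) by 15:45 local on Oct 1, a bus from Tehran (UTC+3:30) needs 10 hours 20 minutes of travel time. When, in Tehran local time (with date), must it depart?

04:25 on Oct 1

Target arrival in UTC: 15:45 − 4:30 = 11:15 on Oct 1.
Subtract 10 hours and 20 minutes → departure 00:55 UTC on Oct 1.
Tehran is UTC+3:30: 00:55 + 3:30 = 04:25 on Oct 1.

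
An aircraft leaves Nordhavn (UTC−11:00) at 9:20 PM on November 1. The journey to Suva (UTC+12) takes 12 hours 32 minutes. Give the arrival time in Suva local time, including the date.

8:52 AM on November 3

Convert departure to UTC: 9:20 PM + 11:00 = 8:20 AM UTC on Nov 2.
Add 12 hours and 32 minutes travel time → 8:52 PM UTC.
Suva is UTC+12:00, so local arrival = 8:52 PM + 12:00 = 8:52 AM on Nov 3.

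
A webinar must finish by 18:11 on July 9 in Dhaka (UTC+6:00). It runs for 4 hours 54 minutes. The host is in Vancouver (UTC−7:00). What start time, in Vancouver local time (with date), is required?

00:17 on July 9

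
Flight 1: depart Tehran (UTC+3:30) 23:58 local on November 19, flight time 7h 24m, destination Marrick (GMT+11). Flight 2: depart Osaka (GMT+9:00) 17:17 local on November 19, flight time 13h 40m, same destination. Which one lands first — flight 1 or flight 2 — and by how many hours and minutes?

Flight 1 in UTC: 23:58 − 3:30 = 20:28 on Nov 19.
+7 hours 24 minutes → arrive 03:52 UTC on Nov 20.
Flight 2 in UTC: 17:17 − 9:00 = 08:17 on Nov 19.
+13 hours and 40 minutes → arrive 21:57 UTC on Nov 19.
Flight 2 lands earlier by 5 hours 55 minutes.

the second, by 5 hours 55 minutes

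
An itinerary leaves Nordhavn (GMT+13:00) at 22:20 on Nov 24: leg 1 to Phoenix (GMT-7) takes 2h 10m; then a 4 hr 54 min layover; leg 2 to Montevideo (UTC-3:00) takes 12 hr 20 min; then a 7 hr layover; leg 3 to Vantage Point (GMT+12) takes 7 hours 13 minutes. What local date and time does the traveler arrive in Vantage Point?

06:57 on Nov 26

Convert departure to UTC: 22:20 − 13:00 = 09:20 UTC on Nov 24.
Add 2 hours 10 minutes leg 1 → 11:30 UTC.
Add 4 hours and 54 minutes layover in Phoenix → 16:24 UTC.
Add 12 hours and 20 minutes leg 2 → 04:44 UTC (Nov 25).
Add 7 hours layover in Montevideo → 11:44 UTC.
Add 7 hours and 13 minutes leg 3 → 18:57 UTC.
Vantage Point is UTC+12:00, so local arrival = 18:57 + 12:00 = 06:57 on Nov 26.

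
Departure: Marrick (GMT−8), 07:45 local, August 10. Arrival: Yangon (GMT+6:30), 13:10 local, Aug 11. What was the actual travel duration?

Departure in UTC: 07:45 + 8:00 = 15:45 on Aug 10.
Arrival in UTC: 13:10 − 6:30 = 06:40 on Aug 11.
Elapsed = 06:40 − 15:45 (+1 day) = 14 hours 55 minutes.

14 hours 55 minutes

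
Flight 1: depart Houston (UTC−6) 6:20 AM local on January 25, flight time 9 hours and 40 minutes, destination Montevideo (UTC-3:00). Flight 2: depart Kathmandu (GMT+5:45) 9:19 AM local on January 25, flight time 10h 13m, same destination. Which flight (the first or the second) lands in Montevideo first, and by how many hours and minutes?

the second, by 8 hours 13 minutes

Flight 1 in UTC: 6:20 AM + 6:00 = 12:20 PM on Jan 25.
+9 hours 40 minutes → arrive 10:00 PM UTC on Jan 25.
Flight 2 in UTC: 9:19 AM − 5:45 = 3:34 AM on Jan 25.
+10 hours 13 minutes → arrive 1:47 PM UTC on Jan 25.
Flight 2 lands earlier by 8 hours 13 minutes.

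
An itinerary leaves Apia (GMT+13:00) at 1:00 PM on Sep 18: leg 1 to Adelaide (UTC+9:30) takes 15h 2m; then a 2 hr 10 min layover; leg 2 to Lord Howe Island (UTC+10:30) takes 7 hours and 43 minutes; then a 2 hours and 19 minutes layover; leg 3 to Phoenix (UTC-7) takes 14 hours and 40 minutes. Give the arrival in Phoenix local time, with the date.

Convert departure to UTC: 1:00 PM − 13:00 = 12:00 AM UTC on Sep 18.
Add 15 hours and 2 minutes leg 1 → 3:02 PM UTC.
Add 2 hours 10 minutes layover in Adelaide → 5:12 PM UTC.
Add 7 hours 43 minutes leg 2 → 12:55 AM UTC (Sep 19).
Add 2 hours 19 minutes layover in Lord Howe Island → 3:14 AM UTC.
Add 14 hours 40 minutes leg 3 → 5:54 PM UTC.
Phoenix is UTC−7:00, so local arrival = 5:54 PM − 7:00 = 10:54 AM on Sep 19.

10:54 AM on September 19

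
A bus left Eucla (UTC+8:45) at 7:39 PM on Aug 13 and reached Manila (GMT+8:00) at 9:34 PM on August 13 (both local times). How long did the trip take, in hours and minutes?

2 hours 40 minutes

Departure in UTC: 7:39 PM − 8:45 = 10:54 AM on Aug 13.
Arrival in UTC: 9:34 PM − 8:00 = 1:34 PM on Aug 13.
Elapsed = 1:34 PM − 10:54 AM = 2 hours 40 minutes.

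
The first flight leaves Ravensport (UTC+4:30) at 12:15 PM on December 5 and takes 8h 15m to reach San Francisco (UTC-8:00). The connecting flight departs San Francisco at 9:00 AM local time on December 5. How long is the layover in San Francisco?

1 hour

Convert departure to UTC: 12:15 PM − 4:30 = 7:45 AM UTC on Dec 5.
Add 8 hours 15 minutes flight time → 4:00 PM UTC.
San Francisco is UTC−8:00, so local arrival = 4:00 PM − 8:00 = 8:00 AM on Dec 5.
Layover = 9:00 AM − 8:00 AM = 1 hour.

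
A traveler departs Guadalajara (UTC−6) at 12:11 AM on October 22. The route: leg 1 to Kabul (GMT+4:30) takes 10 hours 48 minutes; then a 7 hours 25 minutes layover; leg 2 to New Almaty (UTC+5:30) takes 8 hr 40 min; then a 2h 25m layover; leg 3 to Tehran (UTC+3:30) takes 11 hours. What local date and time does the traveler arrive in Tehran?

Convert departure to UTC: 12:11 AM + 6:00 = 6:11 AM UTC on Oct 22.
Add 10 hours 48 minutes leg 1 → 4:59 PM UTC.
Add 7 hours 25 minutes layover in Kabul → 12:24 AM UTC (Oct 23).
Add 8 hours and 40 minutes leg 2 → 9:04 AM UTC.
Add 2 hours 25 minutes layover in New Almaty → 11:29 AM UTC.
Add 11 hours leg 3 → 10:29 PM UTC.
Tehran is UTC+3:30, so local arrival = 10:29 PM + 3:30 = 1:59 AM on Oct 24.

1:59 AM on Oct 24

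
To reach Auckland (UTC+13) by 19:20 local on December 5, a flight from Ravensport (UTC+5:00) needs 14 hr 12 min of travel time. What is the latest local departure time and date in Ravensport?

21:08 on December 4

Target arrival in UTC: 19:20 − 13:00 = 06:20 on Dec 5.
Subtract 14 hours and 12 minutes → departure 16:08 UTC on Dec 4.
Ravensport is UTC+5:00: 16:08 + 5:00 = 21:08 on Dec 4.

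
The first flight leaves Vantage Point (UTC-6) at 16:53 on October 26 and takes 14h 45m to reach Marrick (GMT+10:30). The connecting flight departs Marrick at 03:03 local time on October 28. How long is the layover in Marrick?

Convert departure to UTC: 16:53 + 6:00 = 22:53 UTC on Oct 26.
Add 14 hours and 45 minutes flight time → 13:38 UTC (Oct 27).
Marrick is UTC+10:30, so local arrival = 13:38 + 10:30 = 00:08 on Oct 28.
Layover = 03:03 − 00:08 = 2 hours 55 minutes.

2 hours 55 minutes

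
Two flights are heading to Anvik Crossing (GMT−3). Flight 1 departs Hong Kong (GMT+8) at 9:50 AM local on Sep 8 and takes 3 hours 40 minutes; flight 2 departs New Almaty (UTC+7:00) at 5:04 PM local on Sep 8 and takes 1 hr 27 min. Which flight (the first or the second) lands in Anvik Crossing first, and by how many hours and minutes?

Flight 1 in UTC: 9:50 AM − 8:00 = 1:50 AM on Sep 8.
+3 hours 40 minutes → arrive 5:30 AM UTC on Sep 8.
Flight 2 in UTC: 5:04 PM − 7:00 = 10:04 AM on Sep 8.
+1 hour and 27 minutes → arrive 11:31 AM UTC on Sep 8.
Flight 1 lands earlier by 6 hours 1 minute.

the first, by 6 hours 1 minute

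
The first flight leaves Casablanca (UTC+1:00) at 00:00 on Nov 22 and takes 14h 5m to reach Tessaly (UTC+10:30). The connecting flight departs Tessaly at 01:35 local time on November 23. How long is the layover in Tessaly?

Convert departure to UTC: 00:00 − 1:00 = 23:00 UTC on Nov 21.
Add 14 hours and 5 minutes flight time → 13:05 UTC (Nov 22).
Tessaly is UTC+10:30, so local arrival = 13:05 + 10:30 = 23:35 on Nov 22.
Layover = 01:35 − 23:35 (+1 day) = 2 hours.

2 hours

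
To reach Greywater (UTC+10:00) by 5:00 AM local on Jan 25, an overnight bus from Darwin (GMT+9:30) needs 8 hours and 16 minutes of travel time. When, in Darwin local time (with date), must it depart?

Target arrival in UTC: 5:00 AM − 10:00 = 7:00 PM on Jan 24.
Subtract 8 hours 16 minutes → departure 10:44 AM UTC on Jan 24.
Darwin is UTC+9:30: 10:44 AM + 9:30 = 8:14 PM on Jan 24.

8:14 PM on January 24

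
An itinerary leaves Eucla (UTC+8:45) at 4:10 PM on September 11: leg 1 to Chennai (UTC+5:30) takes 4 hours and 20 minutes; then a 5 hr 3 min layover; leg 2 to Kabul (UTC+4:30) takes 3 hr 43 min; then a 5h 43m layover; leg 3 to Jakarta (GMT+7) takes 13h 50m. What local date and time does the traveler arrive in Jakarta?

Convert departure to UTC: 4:10 PM − 8:45 = 7:25 AM UTC on Sep 11.
Add 4 hours and 20 minutes leg 1 → 11:45 AM UTC.
Add 5 hours 3 minutes layover in Chennai → 4:48 PM UTC.
Add 3 hours 43 minutes leg 2 → 8:31 PM UTC.
Add 5 hours 43 minutes layover in Kabul → 2:14 AM UTC (Sep 12).
Add 13 hours 50 minutes leg 3 → 4:04 PM UTC.
Jakarta is UTC+7:00, so local arrival = 4:04 PM + 7:00 = 11:04 PM on Sep 12.

11:04 PM on Sep 12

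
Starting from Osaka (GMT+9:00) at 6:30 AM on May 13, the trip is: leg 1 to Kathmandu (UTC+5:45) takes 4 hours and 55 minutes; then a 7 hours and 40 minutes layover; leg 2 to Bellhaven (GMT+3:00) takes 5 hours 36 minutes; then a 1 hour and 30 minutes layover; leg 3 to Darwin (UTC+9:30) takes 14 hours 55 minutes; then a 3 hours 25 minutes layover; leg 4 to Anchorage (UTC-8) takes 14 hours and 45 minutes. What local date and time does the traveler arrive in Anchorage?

6:16 PM on May 14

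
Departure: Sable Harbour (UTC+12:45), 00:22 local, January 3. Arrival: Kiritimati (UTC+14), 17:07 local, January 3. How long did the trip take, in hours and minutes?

Departure in UTC: 00:22 − 12:45 = 11:37 on Jan 2.
Arrival in UTC: 17:07 − 14:00 = 03:07 on Jan 3.
Elapsed = 03:07 − 11:37 (+1 day) = 15 hours 30 minutes.

15 hours 30 minutes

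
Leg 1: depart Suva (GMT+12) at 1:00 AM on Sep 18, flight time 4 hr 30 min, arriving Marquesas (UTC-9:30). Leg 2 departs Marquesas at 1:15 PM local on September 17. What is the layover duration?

5 hours 15 minutes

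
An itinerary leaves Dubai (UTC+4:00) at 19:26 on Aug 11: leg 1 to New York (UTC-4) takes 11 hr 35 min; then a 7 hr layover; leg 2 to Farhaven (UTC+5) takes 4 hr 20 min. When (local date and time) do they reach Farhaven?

Convert departure to UTC: 19:26 − 4:00 = 15:26 UTC on Aug 11.
Add 11 hours 35 minutes leg 1 → 03:01 UTC (Aug 12).
Add 7 hours layover in New York → 10:01 UTC.
Add 4 hours and 20 minutes leg 2 → 14:21 UTC.
Farhaven is UTC+5:00, so local arrival = 14:21 + 5:00 = 19:21 on Aug 12.

19:21 on Aug 12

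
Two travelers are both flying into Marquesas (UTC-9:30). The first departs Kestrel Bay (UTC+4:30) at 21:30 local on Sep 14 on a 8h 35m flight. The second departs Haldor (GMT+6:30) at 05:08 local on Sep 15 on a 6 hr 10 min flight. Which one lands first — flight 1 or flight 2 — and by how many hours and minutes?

Flight 1 in UTC: 21:30 − 4:30 = 17:00 on Sep 14.
+8 hours and 35 minutes → arrive 01:35 UTC on Sep 15.
Flight 2 in UTC: 05:08 − 6:30 = 22:38 on Sep 14.
+6 hours and 10 minutes → arrive 04:48 UTC on Sep 15.
Flight 1 lands earlier by 3 hours 13 minutes.

the first, by 3 hours 13 minutes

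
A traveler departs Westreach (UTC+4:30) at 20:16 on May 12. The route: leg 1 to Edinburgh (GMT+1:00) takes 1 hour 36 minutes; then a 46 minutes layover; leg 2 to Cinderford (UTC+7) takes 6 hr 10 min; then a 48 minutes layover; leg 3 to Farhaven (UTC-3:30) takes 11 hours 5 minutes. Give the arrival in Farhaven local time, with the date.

08:41 on May 13

Convert departure to UTC: 20:16 − 4:30 = 15:46 UTC on May 12.
Add 1 hour 36 minutes leg 1 → 17:22 UTC.
Add 46 minutes layover in Edinburgh → 18:08 UTC.
Add 6 hours 10 minutes leg 2 → 00:18 UTC (May 13).
Add 48 minutes layover in Cinderford → 01:06 UTC.
Add 11 hours 5 minutes leg 3 → 12:11 UTC.
Farhaven is UTC−3:30, so local arrival = 12:11 − 3:30 = 08:41 on May 13.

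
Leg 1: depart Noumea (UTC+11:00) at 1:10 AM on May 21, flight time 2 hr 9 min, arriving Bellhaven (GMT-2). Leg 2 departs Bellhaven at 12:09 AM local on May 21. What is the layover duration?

Convert departure to UTC: 1:10 AM − 11:00 = 2:10 PM UTC on May 20.
Add 2 hours and 9 minutes flight time → 4:19 PM UTC.
Bellhaven is UTC−2:00, so local arrival = 4:19 PM − 2:00 = 2:19 PM on May 20.
Layover = 12:09 AM − 2:19 PM (+1 day) = 9 hours 50 minutes.

9 hours 50 minutes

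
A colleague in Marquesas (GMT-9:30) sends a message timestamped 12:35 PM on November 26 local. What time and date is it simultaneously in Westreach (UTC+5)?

In UTC: 12:35 PM + 9:30 = 10:05 PM on Nov 26.
Westreach is UTC+5:00: 10:05 PM + 5:00 = 3:05 AM on Nov 27.

3:05 AM on November 27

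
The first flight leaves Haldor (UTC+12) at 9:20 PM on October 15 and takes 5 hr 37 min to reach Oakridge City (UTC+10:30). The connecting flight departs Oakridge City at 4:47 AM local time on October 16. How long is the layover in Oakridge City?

3 hours 20 minutes

Convert departure to UTC: 9:20 PM − 12:00 = 9:20 AM UTC on Oct 15.
Add 5 hours 37 minutes flight time → 2:57 PM UTC.
Oakridge City is UTC+10:30, so local arrival = 2:57 PM + 10:30 = 1:27 AM on Oct 16.
Layover = 4:47 AM − 1:27 AM = 3 hours 20 minutes.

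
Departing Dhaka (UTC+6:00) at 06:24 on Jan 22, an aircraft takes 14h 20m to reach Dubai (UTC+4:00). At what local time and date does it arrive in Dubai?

18:44 on January 22

Dubai is 2:00 behind Dhaka.
After 14 hours and 20 minutes it is 20:44 in Dhaka.
Shift by the zone difference: 20:44 − 2:00 = 18:44 on Jan 22 in Dubai.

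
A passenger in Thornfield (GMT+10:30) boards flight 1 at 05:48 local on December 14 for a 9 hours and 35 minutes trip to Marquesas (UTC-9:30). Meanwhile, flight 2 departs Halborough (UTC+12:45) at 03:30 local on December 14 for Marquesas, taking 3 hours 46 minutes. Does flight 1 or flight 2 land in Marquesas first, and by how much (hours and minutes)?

the second, by 10 hours 22 minutes

Flight 1 in UTC: 05:48 − 10:30 = 19:18 on Dec 13.
+9 hours 35 minutes → arrive 04:53 UTC on Dec 14.
Flight 2 in UTC: 03:30 − 12:45 = 14:45 on Dec 13.
+3 hours and 46 minutes → arrive 18:31 UTC on Dec 13.
Flight 2 lands earlier by 10 hours 22 minutes.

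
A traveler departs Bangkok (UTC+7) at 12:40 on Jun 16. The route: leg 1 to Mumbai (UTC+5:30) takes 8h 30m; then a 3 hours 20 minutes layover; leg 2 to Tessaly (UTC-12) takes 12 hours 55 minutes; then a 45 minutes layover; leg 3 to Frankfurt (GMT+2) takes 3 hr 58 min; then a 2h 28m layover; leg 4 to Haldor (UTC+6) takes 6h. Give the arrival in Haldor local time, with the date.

Convert departure to UTC: 12:40 − 7:00 = 05:40 UTC on Jun 16.
Add 8 hours and 30 minutes leg 1 → 14:10 UTC.
Add 3 hours 20 minutes layover in Mumbai → 17:30 UTC.
Add 12 hours 55 minutes leg 2 → 06:25 UTC (Jun 17).
Add 45 minutes layover in Tessaly → 07:10 UTC.
Add 3 hours and 58 minutes leg 3 → 11:08 UTC.
Add 2 hours 28 minutes layover in Frankfurt → 13:36 UTC.
Add 6 hours leg 4 → 19:36 UTC.
Haldor is UTC+6:00, so local arrival = 19:36 + 6:00 = 01:36 on Jun 18.

01:36 on June 18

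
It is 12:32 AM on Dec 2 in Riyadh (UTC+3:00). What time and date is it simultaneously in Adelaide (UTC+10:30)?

8:02 AM on Dec 2

In UTC: 12:32 AM − 3:00 = 9:32 PM on Dec 1.
Adelaide is UTC+10:30: 9:32 PM + 10:30 = 8:02 AM on Dec 2.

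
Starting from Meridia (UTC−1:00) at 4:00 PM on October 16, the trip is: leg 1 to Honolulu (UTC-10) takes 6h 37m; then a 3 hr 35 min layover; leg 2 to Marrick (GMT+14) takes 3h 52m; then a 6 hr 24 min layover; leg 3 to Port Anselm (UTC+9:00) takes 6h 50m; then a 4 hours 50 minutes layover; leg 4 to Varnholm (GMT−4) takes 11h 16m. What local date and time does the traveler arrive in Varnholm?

Convert departure to UTC: 4:00 PM + 1:00 = 5:00 PM UTC on Oct 16.
Add 6 hours and 37 minutes leg 1 → 11:37 PM UTC.
Add 3 hours 35 minutes layover in Honolulu → 3:12 AM UTC (Oct 17).
Add 3 hours and 52 minutes leg 2 → 7:04 AM UTC.
Add 6 hours 24 minutes layover in Marrick → 1:28 PM UTC.
Add 6 hours 50 minutes leg 3 → 8:18 PM UTC.
Add 4 hours 50 minutes layover in Port Anselm → 1:08 AM UTC (Oct 18).
Add 11 hours and 16 minutes leg 4 → 12:24 PM UTC.
Varnholm is UTC−4:00, so local arrival = 12:24 PM − 4:00 = 8:24 AM on Oct 18.

8:24 AM on October 18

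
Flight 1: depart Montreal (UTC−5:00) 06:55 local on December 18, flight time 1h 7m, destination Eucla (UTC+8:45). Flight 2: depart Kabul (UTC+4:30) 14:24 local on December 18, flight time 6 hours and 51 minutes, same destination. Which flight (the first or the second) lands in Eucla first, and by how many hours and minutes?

Flight 1 in UTC: 06:55 + 5:00 = 11:55 on Dec 18.
+1 hour 7 minutes → arrive 13:02 UTC on Dec 18.
Flight 2 in UTC: 14:24 − 4:30 = 09:54 on Dec 18.
+6 hours and 51 minutes → arrive 16:45 UTC on Dec 18.
Flight 1 lands earlier by 3 hours 43 minutes.

the first, by 3 hours 43 minutes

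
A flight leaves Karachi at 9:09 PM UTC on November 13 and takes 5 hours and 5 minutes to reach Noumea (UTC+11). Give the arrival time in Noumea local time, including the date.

Departure is given in UTC: 9:09 PM on Nov 13.
Add 5 hours 5 minutes → 2:14 AM UTC (Nov 14).
Noumea is UTC+11:00: 2:14 AM + 11:00 = 1:14 PM on Nov 14.

1:14 PM on November 14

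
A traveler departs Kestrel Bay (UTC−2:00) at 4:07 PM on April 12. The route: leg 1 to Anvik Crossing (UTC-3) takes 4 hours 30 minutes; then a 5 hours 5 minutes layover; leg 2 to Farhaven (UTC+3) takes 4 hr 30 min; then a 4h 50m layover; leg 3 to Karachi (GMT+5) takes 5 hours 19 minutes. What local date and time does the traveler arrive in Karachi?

11:21 PM on April 13

Convert departure to UTC: 4:07 PM + 2:00 = 6:07 PM UTC on Apr 12.
Add 4 hours 30 minutes leg 1 → 10:37 PM UTC.
Add 5 hours 5 minutes layover in Anvik Crossing → 3:42 AM UTC (Apr 13).
Add 4 hours and 30 minutes leg 2 → 8:12 AM UTC.
Add 4 hours 50 minutes layover in Farhaven → 1:02 PM UTC.
Add 5 hours and 19 minutes leg 3 → 6:21 PM UTC.
Karachi is UTC+5:00, so local arrival = 6:21 PM + 5:00 = 11:21 PM on Apr 13.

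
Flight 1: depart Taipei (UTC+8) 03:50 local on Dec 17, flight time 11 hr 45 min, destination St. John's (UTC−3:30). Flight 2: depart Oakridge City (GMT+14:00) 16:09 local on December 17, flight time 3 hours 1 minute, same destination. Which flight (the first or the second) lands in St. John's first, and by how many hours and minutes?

the second, by 2 hours 25 minutes

Flight 1 in UTC: 03:50 − 8:00 = 19:50 on Dec 16.
+11 hours 45 minutes → arrive 07:35 UTC on Dec 17.
Flight 2 in UTC: 16:09 − 14:00 = 02:09 on Dec 17.
+3 hours and 1 minute → arrive 05:10 UTC on Dec 17.
Flight 2 lands earlier by 2 hours 25 minutes.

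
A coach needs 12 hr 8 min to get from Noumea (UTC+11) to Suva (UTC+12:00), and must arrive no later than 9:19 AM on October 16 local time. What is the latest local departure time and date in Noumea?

Target arrival in UTC: 9:19 AM − 12:00 = 9:19 PM on Oct 15.
Subtract 12 hours and 8 minutes → departure 9:11 AM UTC on Oct 15.
Noumea is UTC+11:00: 9:11 AM + 11:00 = 8:11 PM on Oct 15.

8:11 PM on Oct 15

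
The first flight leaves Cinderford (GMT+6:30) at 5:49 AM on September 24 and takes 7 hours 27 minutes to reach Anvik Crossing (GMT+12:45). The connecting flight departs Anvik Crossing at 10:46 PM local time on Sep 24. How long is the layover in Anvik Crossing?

3 hours 15 minutes

Convert departure to UTC: 5:49 AM − 6:30 = 11:19 PM UTC on Sep 23.
Add 7 hours and 27 minutes flight time → 6:46 AM UTC (Sep 24).
Anvik Crossing is UTC+12:45, so local arrival = 6:46 AM + 12:45 = 7:31 PM on Sep 24.
Layover = 10:46 PM − 7:31 PM = 3 hours 15 minutes.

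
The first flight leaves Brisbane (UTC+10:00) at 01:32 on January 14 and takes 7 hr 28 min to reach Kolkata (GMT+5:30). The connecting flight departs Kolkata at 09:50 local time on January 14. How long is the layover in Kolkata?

5 hours 20 minutes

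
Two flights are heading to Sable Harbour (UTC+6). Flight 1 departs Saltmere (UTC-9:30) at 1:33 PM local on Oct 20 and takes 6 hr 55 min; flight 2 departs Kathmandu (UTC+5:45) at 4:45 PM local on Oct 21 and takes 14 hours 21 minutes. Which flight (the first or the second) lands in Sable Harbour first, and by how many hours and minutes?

Flight 1 in UTC: 1:33 PM + 9:30 = 11:03 PM on Oct 20.
+6 hours and 55 minutes → arrive 5:58 AM UTC on Oct 21.
Flight 2 in UTC: 4:45 PM − 5:45 = 11:00 AM on Oct 21.
+14 hours 21 minutes → arrive 1:21 AM UTC on Oct 22.
Flight 1 lands earlier by 19 hours 23 minutes.

the first, by 19 hours 23 minutes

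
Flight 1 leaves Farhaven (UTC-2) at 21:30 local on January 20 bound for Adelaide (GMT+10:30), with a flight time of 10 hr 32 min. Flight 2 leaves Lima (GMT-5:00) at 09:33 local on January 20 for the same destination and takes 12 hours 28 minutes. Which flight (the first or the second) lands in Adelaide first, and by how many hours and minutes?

the second, by 7 hours 1 minute

Flight 1 in UTC: 21:30 + 2:00 = 23:30 on Jan 20.
+10 hours 32 minutes → arrive 10:02 UTC on Jan 21.
Flight 2 in UTC: 09:33 + 5:00 = 14:33 on Jan 20.
+12 hours 28 minutes → arrive 03:01 UTC on Jan 21.
Flight 2 lands earlier by 7 hours 1 minute.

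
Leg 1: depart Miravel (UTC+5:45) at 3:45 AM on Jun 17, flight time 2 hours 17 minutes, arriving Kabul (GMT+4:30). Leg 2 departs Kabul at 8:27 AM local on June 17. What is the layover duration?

Convert departure to UTC: 3:45 AM − 5:45 = 10:00 PM UTC on Jun 16.
Add 2 hours 17 minutes flight time → 12:17 AM UTC (Jun 17).
Kabul is UTC+4:30, so local arrival = 12:17 AM + 4:30 = 4:47 AM on Jun 17.
Layover = 8:27 AM − 4:47 AM = 3 hours 40 minutes.

3 hours 40 minutes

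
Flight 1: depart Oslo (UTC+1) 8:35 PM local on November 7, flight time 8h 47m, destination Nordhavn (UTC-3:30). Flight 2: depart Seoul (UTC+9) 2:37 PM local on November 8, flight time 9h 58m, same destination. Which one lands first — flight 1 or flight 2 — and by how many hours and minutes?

the first, by 11 hours 13 minutes

Flight 1 in UTC: 8:35 PM − 1:00 = 7:35 PM on Nov 7.
+8 hours and 47 minutes → arrive 4:22 AM UTC on Nov 8.
Flight 2 in UTC: 2:37 PM − 9:00 = 5:37 AM on Nov 8.
+9 hours 58 minutes → arrive 3:35 PM UTC on Nov 8.
Flight 1 lands earlier by 11 hours 13 minutes.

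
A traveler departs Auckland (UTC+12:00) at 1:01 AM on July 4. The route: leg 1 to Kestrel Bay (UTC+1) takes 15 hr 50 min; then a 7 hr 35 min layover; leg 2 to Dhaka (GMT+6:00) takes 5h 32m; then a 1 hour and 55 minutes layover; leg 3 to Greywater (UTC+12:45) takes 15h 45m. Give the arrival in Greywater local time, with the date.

Convert departure to UTC: 1:01 AM − 12:00 = 1:01 PM UTC on Jul 3.
Add 15 hours and 50 minutes leg 1 → 4:51 AM UTC (Jul 4).
Add 7 hours 35 minutes layover in Kestrel Bay → 12:26 PM UTC.
Add 5 hours and 32 minutes leg 2 → 5:58 PM UTC.
Add 1 hour and 55 minutes layover in Dhaka → 7:53 PM UTC.
Add 15 hours 45 minutes leg 3 → 11:38 AM UTC (Jul 5).
Greywater is UTC+12:45, so local arrival = 11:38 AM + 12:45 = 12:23 AM on Jul 6.

12:23 AM on July 6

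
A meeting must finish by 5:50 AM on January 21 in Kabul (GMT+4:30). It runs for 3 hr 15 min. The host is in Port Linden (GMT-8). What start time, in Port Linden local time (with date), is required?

2:05 PM on January 20

Target end time in UTC: 5:50 AM − 4:30 = 1:20 AM on Jan 21.
Subtract 3 hours 15 minutes → start 10:05 PM UTC on Jan 20.
Port Linden is UTC−8:00: 10:05 PM − 8:00 = 2:05 PM on Jan 20.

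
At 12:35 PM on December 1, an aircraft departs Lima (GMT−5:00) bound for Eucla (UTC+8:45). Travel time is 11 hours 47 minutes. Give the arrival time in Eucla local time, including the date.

2:07 PM on Dec 2

Convert departure to UTC: 12:35 PM + 5:00 = 5:35 PM UTC on Dec 1.
Add 11 hours 47 minutes travel time → 5:22 AM UTC (Dec 2).
Eucla is UTC+8:45, so local arrival = 5:22 AM + 8:45 = 2:07 PM on Dec 2.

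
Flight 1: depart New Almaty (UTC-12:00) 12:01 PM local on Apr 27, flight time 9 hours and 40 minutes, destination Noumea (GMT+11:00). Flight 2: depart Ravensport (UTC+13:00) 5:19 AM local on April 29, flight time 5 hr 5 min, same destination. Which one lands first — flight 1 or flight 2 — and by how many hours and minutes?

the first, by 11 hours 43 minutes

Flight 1 in UTC: 12:01 PM + 12:00 = 12:01 AM on Apr 28.
+9 hours and 40 minutes → arrive 9:41 AM UTC on Apr 28.
Flight 2 in UTC: 5:19 AM − 13:00 = 4:19 PM on Apr 28.
+5 hours and 5 minutes → arrive 9:24 PM UTC on Apr 28.
Flight 1 lands earlier by 11 hours 43 minutes.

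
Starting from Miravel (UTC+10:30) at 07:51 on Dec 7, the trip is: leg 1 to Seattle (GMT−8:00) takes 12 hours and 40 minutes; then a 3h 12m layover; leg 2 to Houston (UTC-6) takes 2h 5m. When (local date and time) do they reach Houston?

Convert departure to UTC: 07:51 − 10:30 = 21:21 UTC on Dec 6.
Add 12 hours 40 minutes leg 1 → 10:01 UTC (Dec 7).
Add 3 hours 12 minutes layover in Seattle → 13:13 UTC.
Add 2 hours 5 minutes leg 2 → 15:18 UTC.
Houston is UTC−6:00, so local arrival = 15:18 − 6:00 = 09:18 on Dec 7.

09:18 on December 7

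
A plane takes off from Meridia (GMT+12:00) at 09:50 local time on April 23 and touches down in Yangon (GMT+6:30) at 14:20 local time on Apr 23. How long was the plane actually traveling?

Yangon is 5:30 behind Meridia.
Clock-face elapsed time (ignoring zones) is 4 hours 30 minutes.
Actual elapsed = 4 hours 30 minutes + 5:30 = 10 hours.

10 hours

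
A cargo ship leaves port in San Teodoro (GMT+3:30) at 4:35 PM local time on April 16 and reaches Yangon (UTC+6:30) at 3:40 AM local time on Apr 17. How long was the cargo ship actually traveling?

Departure in UTC: 4:35 PM − 3:30 = 1:05 PM on Apr 16.
Arrival in UTC: 3:40 AM − 6:30 = 9:10 PM on Apr 16.
Elapsed = 9:10 PM − 1:05 PM = 8 hours 5 minutes.

8 hours 5 minutes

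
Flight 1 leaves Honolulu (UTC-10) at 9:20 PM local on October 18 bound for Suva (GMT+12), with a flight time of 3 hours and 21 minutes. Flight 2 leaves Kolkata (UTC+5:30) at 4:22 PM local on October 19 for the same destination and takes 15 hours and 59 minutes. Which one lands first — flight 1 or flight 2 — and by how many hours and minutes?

Flight 1 in UTC: 9:20 PM + 10:00 = 7:20 AM on Oct 19.
+3 hours 21 minutes → arrive 10:41 AM UTC on Oct 19.
Flight 2 in UTC: 4:22 PM − 5:30 = 10:52 AM on Oct 19.
+15 hours 59 minutes → arrive 2:51 AM UTC on Oct 20.
Flight 1 lands earlier by 16 hours 10 minutes.

the first, by 16 hours 10 minutes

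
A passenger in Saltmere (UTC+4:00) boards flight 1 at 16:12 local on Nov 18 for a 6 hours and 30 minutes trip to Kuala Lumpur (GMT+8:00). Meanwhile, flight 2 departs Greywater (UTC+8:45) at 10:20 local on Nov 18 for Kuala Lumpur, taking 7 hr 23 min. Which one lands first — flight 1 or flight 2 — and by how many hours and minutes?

the second, by 9 hours 44 minutes

Flight 1 in UTC: 16:12 − 4:00 = 12:12 on Nov 18.
+6 hours 30 minutes → arrive 18:42 UTC on Nov 18.
Flight 2 in UTC: 10:20 − 8:45 = 01:35 on Nov 18.
+7 hours 23 minutes → arrive 08:58 UTC on Nov 18.
Flight 2 lands earlier by 9 hours 44 minutes.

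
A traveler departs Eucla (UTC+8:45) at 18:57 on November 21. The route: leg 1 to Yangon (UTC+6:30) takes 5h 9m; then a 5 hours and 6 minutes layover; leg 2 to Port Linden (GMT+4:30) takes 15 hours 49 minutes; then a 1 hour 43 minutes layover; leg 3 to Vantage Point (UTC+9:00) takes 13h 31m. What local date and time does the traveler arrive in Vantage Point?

12:30 on November 23

Convert departure to UTC: 18:57 − 8:45 = 10:12 UTC on Nov 21.
Add 5 hours and 9 minutes leg 1 → 15:21 UTC.
Add 5 hours 6 minutes layover in Yangon → 20:27 UTC.
Add 15 hours 49 minutes leg 2 → 12:16 UTC (Nov 22).
Add 1 hour 43 minutes layover in Port Linden → 13:59 UTC.
Add 13 hours 31 minutes leg 3 → 03:30 UTC (Nov 23).
Vantage Point is UTC+9:00, so local arrival = 03:30 + 9:00 = 12:30 on Nov 23.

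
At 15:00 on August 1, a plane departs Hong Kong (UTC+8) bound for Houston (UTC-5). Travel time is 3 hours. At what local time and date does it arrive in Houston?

Convert departure to UTC: 15:00 − 8:00 = 07:00 UTC on Aug 1.
Add 3 hours travel time → 10:00 UTC.
Houston is UTC−5:00, so local arrival = 10:00 − 5:00 = 05:00 on Aug 1.

05:00 on August 1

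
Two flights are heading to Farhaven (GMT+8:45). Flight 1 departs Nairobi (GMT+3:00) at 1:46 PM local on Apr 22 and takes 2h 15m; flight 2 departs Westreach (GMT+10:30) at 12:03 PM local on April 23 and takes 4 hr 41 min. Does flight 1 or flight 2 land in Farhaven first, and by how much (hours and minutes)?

the first, by 17 hours 13 minutes

Flight 1 in UTC: 1:46 PM − 3:00 = 10:46 AM on Apr 22.
+2 hours 15 minutes → arrive 1:01 PM UTC on Apr 22.
Flight 2 in UTC: 12:03 PM − 10:30 = 1:33 AM on Apr 23.
+4 hours 41 minutes → arrive 6:14 AM UTC on Apr 23.
Flight 1 lands earlier by 17 hours 13 minutes.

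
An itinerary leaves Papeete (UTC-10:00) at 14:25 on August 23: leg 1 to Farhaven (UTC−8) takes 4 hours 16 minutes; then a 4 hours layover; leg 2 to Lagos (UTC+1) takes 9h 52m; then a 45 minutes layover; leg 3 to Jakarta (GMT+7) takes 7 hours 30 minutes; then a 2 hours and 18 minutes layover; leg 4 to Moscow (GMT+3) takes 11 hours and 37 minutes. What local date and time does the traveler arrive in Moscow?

19:43 on August 25

Convert departure to UTC: 14:25 + 10:00 = 00:25 UTC on Aug 24.
Add 4 hours and 16 minutes leg 1 → 04:41 UTC.
Add 4 hours layover in Farhaven → 08:41 UTC.
Add 9 hours 52 minutes leg 2 → 18:33 UTC.
Add 45 minutes layover in Lagos → 19:18 UTC.
Add 7 hours and 30 minutes leg 3 → 02:48 UTC (Aug 25).
Add 2 hours 18 minutes layover in Jakarta → 05:06 UTC.
Add 11 hours 37 minutes leg 4 → 16:43 UTC.
Moscow is UTC+3:00, so local arrival = 16:43 + 3:00 = 19:43 on Aug 25.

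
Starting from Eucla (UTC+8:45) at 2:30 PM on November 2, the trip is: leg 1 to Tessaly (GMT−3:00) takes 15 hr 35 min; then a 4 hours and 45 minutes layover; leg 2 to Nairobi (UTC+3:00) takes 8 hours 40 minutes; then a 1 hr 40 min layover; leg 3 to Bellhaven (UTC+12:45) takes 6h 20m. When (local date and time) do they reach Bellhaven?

7:30 AM on November 4

Convert departure to UTC: 2:30 PM − 8:45 = 5:45 AM UTC on Nov 2.
Add 15 hours and 35 minutes leg 1 → 9:20 PM UTC.
Add 4 hours 45 minutes layover in Tessaly → 2:05 AM UTC (Nov 3).
Add 8 hours 40 minutes leg 2 → 10:45 AM UTC.
Add 1 hour and 40 minutes layover in Nairobi → 12:25 PM UTC.
Add 6 hours and 20 minutes leg 3 → 6:45 PM UTC.
Bellhaven is UTC+12:45, so local arrival = 6:45 PM + 12:45 = 7:30 AM on Nov 4.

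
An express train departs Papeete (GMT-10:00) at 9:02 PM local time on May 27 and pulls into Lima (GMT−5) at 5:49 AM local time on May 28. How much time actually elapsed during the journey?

Departure in UTC: 9:02 PM + 10:00 = 7:02 AM on May 28.
Arrival in UTC: 5:49 AM + 5:00 = 10:49 AM on May 28.
Elapsed = 10:49 AM − 7:02 AM = 3 hours 47 minutes.

3 hours 47 minutes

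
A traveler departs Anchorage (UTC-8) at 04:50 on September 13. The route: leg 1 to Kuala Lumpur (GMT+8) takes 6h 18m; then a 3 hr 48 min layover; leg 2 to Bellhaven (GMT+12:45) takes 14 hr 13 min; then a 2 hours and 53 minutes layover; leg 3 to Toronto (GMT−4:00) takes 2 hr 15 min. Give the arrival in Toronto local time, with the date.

14:17 on September 14

Convert departure to UTC: 04:50 + 8:00 = 12:50 UTC on Sep 13.
Add 6 hours 18 minutes leg 1 → 19:08 UTC.
Add 3 hours 48 minutes layover in Kuala Lumpur → 22:56 UTC.
Add 14 hours and 13 minutes leg 2 → 13:09 UTC (Sep 14).
Add 2 hours 53 minutes layover in Bellhaven → 16:02 UTC.
Add 2 hours and 15 minutes leg 3 → 18:17 UTC.
Toronto is UTC−4:00, so local arrival = 18:17 − 4:00 = 14:17 on Sep 14.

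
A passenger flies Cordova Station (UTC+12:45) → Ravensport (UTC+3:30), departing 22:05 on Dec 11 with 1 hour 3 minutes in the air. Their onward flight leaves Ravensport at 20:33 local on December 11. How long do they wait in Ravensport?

6 hours 40 minutes

Convert departure to UTC: 22:05 − 12:45 = 09:20 UTC on Dec 11.
Add 1 hour 3 minutes flight time → 10:23 UTC.
Ravensport is UTC+3:30, so local arrival = 10:23 + 3:30 = 13:53 on Dec 11.
Layover = 20:33 − 13:53 = 6 hours 40 minutes.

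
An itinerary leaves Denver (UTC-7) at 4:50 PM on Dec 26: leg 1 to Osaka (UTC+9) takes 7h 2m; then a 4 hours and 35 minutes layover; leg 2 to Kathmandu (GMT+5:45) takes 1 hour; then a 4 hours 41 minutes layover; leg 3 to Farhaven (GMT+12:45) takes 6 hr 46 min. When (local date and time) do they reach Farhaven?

Convert departure to UTC: 4:50 PM + 7:00 = 11:50 PM UTC on Dec 26.
Add 7 hours and 2 minutes leg 1 → 6:52 AM UTC (Dec 27).
Add 4 hours 35 minutes layover in Osaka → 11:27 AM UTC.
Add 1 hour leg 2 → 12:27 PM UTC.
Add 4 hours 41 minutes layover in Kathmandu → 5:08 PM UTC.
Add 6 hours 46 minutes leg 3 → 11:54 PM UTC.
Farhaven is UTC+12:45, so local arrival = 11:54 PM + 12:45 = 12:39 PM on Dec 28.

12:39 PM on December 28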